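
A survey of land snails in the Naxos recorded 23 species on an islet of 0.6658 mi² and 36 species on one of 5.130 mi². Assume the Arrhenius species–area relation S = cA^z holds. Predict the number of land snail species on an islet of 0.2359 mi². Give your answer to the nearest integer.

18

z = ln(36/23) / ln(5.13/0.6658) = 0.4480 / 2.0419 = 0.2194
c = 23 / 0.6658^0.2194 = 23 / 0.9146 = 25.15
S₃ = 25.15 × 0.2359^0.2194 = 25.15 × 0.7284 ≈ 18.32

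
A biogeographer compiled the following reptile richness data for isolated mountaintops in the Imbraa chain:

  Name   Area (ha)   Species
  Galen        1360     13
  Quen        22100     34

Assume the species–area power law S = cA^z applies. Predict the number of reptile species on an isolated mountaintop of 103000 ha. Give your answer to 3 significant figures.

z = ln(34/13) / ln(22100/1360) = 0.9614 / 2.7881 = 0.3448
c = 13 / 1360^0.3448 = 13 / 12.04 = 1.08
S₃ = 1.08 × 103000^0.3448 = 1.08 × 53.53 ≈ 57.81

57.8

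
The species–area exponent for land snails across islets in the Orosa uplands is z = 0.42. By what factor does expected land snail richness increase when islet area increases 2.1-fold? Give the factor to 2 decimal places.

1.37

S₂/S₁ = (A₂/A₁)^z = 2.1^0.42
ln(S₂/S₁) = 0.42 × ln 2.1 = 0.42 × 0.7419 = 0.3116
S₂/S₁ = e^0.3116 ≈ 1.366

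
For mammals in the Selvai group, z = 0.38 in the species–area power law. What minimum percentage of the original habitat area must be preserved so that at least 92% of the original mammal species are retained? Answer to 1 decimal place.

80.3%

Need (A_new/A_old)^0.38 = 0.92, so A_new/A_old = 0.92^(1/0.38) = 0.92^2.632
ln(A_new/A_old) = ln 0.92 / 0.38 = -0.0834 / 0.38 = -0.2194
A_new/A_old = e^-0.2194 ≈ 0.803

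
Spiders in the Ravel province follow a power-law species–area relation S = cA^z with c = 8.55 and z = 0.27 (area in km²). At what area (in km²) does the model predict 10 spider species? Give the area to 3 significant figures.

10 = 8.55 × A^0.27  ⇒  A^0.27 = 10/8.55 = 1.17
ln A = ln(1.17) / 0.27 = 0.1567 / 0.27 = 0.5802
A = e^0.5802 ≈ 1.786 km²

1.79 km²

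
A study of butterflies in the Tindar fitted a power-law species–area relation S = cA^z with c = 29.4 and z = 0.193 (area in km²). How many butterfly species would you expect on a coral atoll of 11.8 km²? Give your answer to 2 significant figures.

47

S = 29.4 × 11.8^0.193
ln S = ln 29.4 + 0.193 × ln 11.8 = 3.3810 + 0.193 × 2.4681 = 3.8573
S = e^3.8573 ≈ 47.34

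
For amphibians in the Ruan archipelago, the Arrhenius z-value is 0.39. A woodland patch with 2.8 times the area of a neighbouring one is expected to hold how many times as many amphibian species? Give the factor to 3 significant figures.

1.49

S₂/S₁ = (A₂/A₁)^z = 2.8^0.39
ln(S₂/S₁) = 0.39 × ln 2.8 = 0.39 × 1.0296 = 0.4016
S₂/S₁ = e^0.4016 ≈ 1.494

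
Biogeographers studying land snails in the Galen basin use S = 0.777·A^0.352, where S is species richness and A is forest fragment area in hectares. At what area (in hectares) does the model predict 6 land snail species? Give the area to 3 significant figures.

333 hectares

6 = 0.777 × A^0.352  ⇒  A^0.352 = 6/0.777 = 7.722
ln A = ln(7.722) / 0.352 = 2.0441 / 0.352 = 5.8070
A = e^5.8070 ≈ 332.6 hectares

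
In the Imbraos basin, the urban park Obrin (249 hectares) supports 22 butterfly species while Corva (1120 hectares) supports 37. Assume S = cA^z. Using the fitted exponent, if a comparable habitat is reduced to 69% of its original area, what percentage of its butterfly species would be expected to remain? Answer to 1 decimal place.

88.0%

z = ln(37/22) / ln(1120/249) = 0.5199 / 1.5036 = 0.3457
S_new/S_old = (A_new/A_old)^z = 0.69^0.3457 = exp(0.3457 × -0.3711) = 0.8796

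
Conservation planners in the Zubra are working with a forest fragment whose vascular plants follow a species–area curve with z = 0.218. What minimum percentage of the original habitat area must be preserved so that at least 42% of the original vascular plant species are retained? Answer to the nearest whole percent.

2%

Need (A_new/A_old)^0.218 = 0.42, so A_new/A_old = 0.42^(1/0.218) = 0.42^4.587
ln(A_new/A_old) = ln 0.42 / 0.218 = -0.8675 / 0.218 = -3.9794
A_new/A_old = e^-3.9794 ≈ 0.0187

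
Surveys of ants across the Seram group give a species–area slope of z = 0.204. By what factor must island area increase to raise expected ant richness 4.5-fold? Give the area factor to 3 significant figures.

(A₂/A₁)^0.204 = 4.5, so A₂/A₁ = 4.5^(1/0.204) = 4.5^4.902
ln(A₂/A₁) = ln 4.5 / 0.204 = 1.5041 / 0.204 = 7.3729
A₂/A₁ = e^7.3729 ≈ 1592

1590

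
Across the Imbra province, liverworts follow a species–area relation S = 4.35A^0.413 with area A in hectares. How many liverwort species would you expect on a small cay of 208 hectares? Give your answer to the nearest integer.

S = 4.35 × 208^0.413 = 4.35 × 9.065 ≈ 39.43

39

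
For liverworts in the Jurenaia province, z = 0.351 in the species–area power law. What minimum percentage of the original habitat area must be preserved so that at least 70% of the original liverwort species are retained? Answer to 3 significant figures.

36.2%

Need (A_new/A_old)^0.351 = 0.7, so A_new/A_old = 0.7^(1/0.351) = 0.7^2.849
ln(A_new/A_old) = ln 0.7 / 0.351 = -0.3567 / 0.351 = -1.0162
A_new/A_old = e^-1.0162 ≈ 0.362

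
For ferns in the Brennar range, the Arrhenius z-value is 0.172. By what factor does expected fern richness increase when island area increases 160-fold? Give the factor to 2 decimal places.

2.39

S₂/S₁ = (A₂/A₁)^z = 160^0.172
ln(S₂/S₁) = 0.172 × ln 160 = 0.172 × 5.0752 = 0.8729
S₂/S₁ = e^0.8729 ≈ 2.394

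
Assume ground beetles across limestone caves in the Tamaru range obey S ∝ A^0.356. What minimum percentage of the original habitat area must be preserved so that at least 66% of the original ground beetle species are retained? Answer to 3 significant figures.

Need (A_new/A_old)^0.356 = 0.66, so A_new/A_old = 0.66^(1/0.356) = 0.66^2.809
ln(A_new/A_old) = ln 0.66 / 0.356 = -0.4155 / 0.356 = -1.1672
A_new/A_old = e^-1.1672 ≈ 0.3112

31.1%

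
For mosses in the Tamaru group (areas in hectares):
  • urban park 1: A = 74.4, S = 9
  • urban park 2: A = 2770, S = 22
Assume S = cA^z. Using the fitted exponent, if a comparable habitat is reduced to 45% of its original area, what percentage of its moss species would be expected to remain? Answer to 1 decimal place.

z = ln(22/9) / ln(2770/74.4) = 0.8938 / 3.6171 = 0.2471
S_new/S_old = (A_new/A_old)^z = 0.45^0.2471 = exp(0.2471 × -0.7985) = 0.8209

82.1%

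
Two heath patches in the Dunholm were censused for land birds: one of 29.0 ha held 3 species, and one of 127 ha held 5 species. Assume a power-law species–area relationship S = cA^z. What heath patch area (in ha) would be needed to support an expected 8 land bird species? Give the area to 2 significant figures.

490 ha

z = ln(5/3) / ln(127/29) = 0.5108 / 1.4769 = 0.3459
c = 3 / 29^0.3459 = 3 / 3.205 = 0.9361
A = (8/0.9361)^(1/0.3459) ⇒ ln A = ln(8.546)/0.3459 = 6.2031
A = e^6.2031 ≈ 494.3 ha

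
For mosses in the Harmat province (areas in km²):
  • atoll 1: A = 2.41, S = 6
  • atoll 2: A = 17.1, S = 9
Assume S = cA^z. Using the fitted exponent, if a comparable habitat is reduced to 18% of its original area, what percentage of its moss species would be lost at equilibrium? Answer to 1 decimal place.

z = ln(9/6) / ln(17.1/2.41) = 0.4055 / 1.9595 = 0.2069
S_new/S_old = (A_new/A_old)^z = 0.18^0.2069 = exp(0.2069 × -1.7148) = 0.7013
Fraction lost = 1 − 0.7013 = 0.2987

29.9%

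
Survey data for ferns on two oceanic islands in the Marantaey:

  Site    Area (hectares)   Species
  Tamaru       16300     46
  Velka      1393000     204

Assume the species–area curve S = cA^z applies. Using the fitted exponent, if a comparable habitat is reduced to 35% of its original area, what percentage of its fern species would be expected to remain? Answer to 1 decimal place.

z = ln(204/46) / ln(1393000/16300) = 1.4895 / 4.4480 = 0.3349
S_new/S_old = (A_new/A_old)^z = 0.35^0.3349 = exp(0.3349 × -1.0498) = 0.7036

70.4%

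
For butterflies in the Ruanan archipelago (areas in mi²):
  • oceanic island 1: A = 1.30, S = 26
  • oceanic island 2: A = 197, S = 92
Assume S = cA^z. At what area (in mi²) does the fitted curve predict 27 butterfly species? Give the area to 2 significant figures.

z = ln(92/26) / ln(197/1.3) = 1.2637 / 5.0208 = 0.2517
c = 26 / 1.3^0.2517 = 26 / 1.068 = 24.34
A = (27/24.34)^(1/0.2517) ⇒ ln A = ln(1.109)/0.2517 = 0.4123
A = e^0.4123 ≈ 1.51 mi²

1.5 mi²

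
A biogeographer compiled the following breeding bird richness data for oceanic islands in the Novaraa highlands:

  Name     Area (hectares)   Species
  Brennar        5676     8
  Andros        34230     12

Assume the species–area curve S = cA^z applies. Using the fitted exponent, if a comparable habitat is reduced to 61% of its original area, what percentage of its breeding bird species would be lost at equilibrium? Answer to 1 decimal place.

z = ln(12/8) / ln(34230/5676) = 0.4055 / 1.7969 = 0.2257
S_new/S_old = (A_new/A_old)^z = 0.61^0.2257 = exp(0.2257 × -0.4943) = 0.8945
Fraction lost = 1 − 0.8945 = 0.1055

10.6%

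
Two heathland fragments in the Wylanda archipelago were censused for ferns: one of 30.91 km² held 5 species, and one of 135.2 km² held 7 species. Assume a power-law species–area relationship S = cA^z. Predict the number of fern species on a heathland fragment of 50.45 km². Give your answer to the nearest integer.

6

z = ln(7/5) / ln(135.2/30.91) = 0.3365 / 1.4757 = 0.2280
c = 5 / 30.91^0.2280 = 5 / 2.187 = 2.287
S₃ = 2.287 × 50.45^0.2280 = 2.287 × 2.445 ≈ 5.591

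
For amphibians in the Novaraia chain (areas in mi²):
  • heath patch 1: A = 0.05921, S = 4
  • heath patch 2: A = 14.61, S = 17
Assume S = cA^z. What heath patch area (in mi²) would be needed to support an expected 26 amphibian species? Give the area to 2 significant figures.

z = ln(17/4) / ln(14.61/0.05921) = 1.4469 / 5.5084 = 0.2627
c = 4 / 0.05921^0.2627 = 4 / 0.4759 = 8.405
A = (26/8.405)^(1/0.2627) ⇒ ln A = ln(3.094)/0.2627 = 4.2992
A = e^4.2992 ≈ 73.64 mi²

74 mi²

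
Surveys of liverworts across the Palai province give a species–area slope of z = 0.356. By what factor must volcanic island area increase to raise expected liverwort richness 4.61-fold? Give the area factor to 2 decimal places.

73.17

(A₂/A₁)^0.356 = 4.61, so A₂/A₁ = 4.61^(1/0.356) = 4.61^2.809
ln(A₂/A₁) = ln 4.61 / 0.356 = 1.5282 / 0.356 = 4.2928
A₂/A₁ = e^4.2928 ≈ 73.17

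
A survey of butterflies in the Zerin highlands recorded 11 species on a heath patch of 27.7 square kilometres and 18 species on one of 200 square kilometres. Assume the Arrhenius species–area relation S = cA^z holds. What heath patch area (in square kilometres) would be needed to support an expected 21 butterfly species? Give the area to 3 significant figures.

371 square kilometres

z = ln(18/11) / ln(200/27.7) = 0.4925 / 1.9769 = 0.2491
c = 11 / 27.7^0.2491 = 11 / 2.287 = 4.809
A = (21/4.809)^(1/0.2491) ⇒ ln A = ln(4.367)/0.2491 = 5.9171
A = e^5.9171 ≈ 371.3 square kilometres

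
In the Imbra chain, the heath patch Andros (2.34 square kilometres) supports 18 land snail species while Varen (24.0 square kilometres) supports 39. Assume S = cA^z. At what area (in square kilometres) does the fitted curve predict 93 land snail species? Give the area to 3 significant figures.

328 square kilometres

z = ln(39/18) / ln(24/2.34) = 0.7732 / 2.3279 = 0.3321
c = 18 / 2.34^0.3321 = 18 / 1.326 = 13.57
A = (93/13.57)^(1/0.3321) ⇒ ln A = ln(6.852)/0.3321 = 5.7945
A = e^5.7945 ≈ 328.5 square kilometres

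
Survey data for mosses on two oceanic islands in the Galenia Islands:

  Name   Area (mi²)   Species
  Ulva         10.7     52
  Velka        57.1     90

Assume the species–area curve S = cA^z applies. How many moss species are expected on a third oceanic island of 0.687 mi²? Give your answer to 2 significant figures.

z = ln(90/52) / ln(57.1/10.7) = 0.5486 / 1.6746 = 0.3276
c = 52 / 10.7^0.3276 = 52 / 2.174 = 23.92
S₃ = 23.92 × 0.687^0.3276 = 23.92 × 0.8843 ≈ 21.15

21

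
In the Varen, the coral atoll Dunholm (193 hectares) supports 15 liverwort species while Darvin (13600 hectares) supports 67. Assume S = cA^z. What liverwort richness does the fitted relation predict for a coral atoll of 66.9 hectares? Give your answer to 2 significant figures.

10

z = ln(67/15) / ln(13600/193) = 1.4966 / 4.2551 = 0.3517
c = 15 / 193^0.3517 = 15 / 6.366 = 2.356
S₃ = 2.356 × 66.9^0.3517 = 2.356 × 4.386 ≈ 10.33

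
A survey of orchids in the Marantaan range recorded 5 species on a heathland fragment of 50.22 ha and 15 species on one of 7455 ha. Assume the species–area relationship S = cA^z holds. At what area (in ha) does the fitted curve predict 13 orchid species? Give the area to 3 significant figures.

3890 ha

z = ln(15/5) / ln(7455/50.22) = 1.0986 / 5.0002 = 0.2197
c = 5 / 50.22^0.2197 = 5 / 2.364 = 2.115
A = (13/2.115)^(1/0.2197) ⇒ ln A = ln(6.147)/0.2197 = 8.2653
A = e^8.2653 ≈ 3887 ha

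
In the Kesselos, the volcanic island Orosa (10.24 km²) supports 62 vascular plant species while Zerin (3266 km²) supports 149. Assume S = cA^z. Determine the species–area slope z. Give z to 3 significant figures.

0.152

Taking logs: ln S = ln c + z ln A, so z = (ln S₂ − ln S₁)/(ln A₂ − ln A₁).
z = ln(149/62) / ln(3266/10.24) = ln(2.403) / ln(318.9) = 0.8768 / 5.7650 = 0.1521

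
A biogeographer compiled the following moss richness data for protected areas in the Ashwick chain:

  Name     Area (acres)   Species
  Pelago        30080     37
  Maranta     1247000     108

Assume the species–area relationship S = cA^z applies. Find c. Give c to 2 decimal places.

1.91

z = ln(S₂/S₁) / ln(A₂/A₁) = ln(108/37) / ln(1247000/30080) = 1.0712 / 3.7246 = 0.2876
c = S₁ / A₁^z = 37 / 30080^0.2876 = 37 / 19.41 = 1.907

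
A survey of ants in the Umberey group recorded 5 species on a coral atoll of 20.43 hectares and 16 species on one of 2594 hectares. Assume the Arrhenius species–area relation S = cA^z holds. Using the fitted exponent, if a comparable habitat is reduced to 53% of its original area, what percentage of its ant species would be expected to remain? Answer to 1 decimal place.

85.9%

z = ln(16/5) / ln(2594/20.43) = 1.1632 / 4.8440 = 0.2401
S_new/S_old = (A_new/A_old)^z = 0.53^0.2401 = exp(0.2401 × -0.6349) = 0.8586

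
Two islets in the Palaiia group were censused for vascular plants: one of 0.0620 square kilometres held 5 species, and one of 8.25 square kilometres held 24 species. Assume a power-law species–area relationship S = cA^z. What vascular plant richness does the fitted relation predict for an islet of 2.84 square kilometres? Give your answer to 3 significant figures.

z = ln(24/5) / ln(8.25/0.062) = 1.5686 / 4.8908 = 0.3207
c = 5 / 0.062^0.3207 = 5 / 0.4099 = 12.2
S₃ = 12.2 × 2.84^0.3207 = 12.2 × 1.398 ≈ 17.05

17.0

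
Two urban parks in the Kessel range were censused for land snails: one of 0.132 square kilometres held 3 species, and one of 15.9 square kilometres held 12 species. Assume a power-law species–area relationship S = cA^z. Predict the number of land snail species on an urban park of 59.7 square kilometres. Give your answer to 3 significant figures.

17.6

z = ln(12/3) / ln(15.9/0.132) = 1.3863 / 4.7913 = 0.2893
c = 3 / 0.132^0.2893 = 3 / 0.5566 = 5.39
S₃ = 5.39 × 59.7^0.2893 = 5.39 × 3.265 ≈ 17.6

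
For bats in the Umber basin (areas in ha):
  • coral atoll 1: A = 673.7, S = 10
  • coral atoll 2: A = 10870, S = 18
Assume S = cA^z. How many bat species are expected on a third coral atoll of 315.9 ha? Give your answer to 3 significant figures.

8.52

z = ln(18/10) / ln(10870/673.7) = 0.5878 / 2.7810 = 0.2114
c = 10 / 673.7^0.2114 = 10 / 3.961 = 2.525
S₃ = 2.525 × 315.9^0.2114 = 2.525 × 3.375 ≈ 8.521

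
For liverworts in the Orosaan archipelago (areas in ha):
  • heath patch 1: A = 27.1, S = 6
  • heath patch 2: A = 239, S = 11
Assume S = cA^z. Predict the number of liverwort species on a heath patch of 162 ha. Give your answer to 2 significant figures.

9.9

z = ln(11/6) / ln(239/27.1) = 0.6061 / 2.1769 = 0.2784
c = 6 / 27.1^0.2784 = 6 / 2.506 = 2.394
S₃ = 2.394 × 162^0.2784 = 2.394 × 4.123 ≈ 9.871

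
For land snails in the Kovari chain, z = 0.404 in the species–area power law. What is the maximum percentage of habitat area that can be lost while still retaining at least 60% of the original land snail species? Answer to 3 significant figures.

71.8%

Need (A_new/A_old)^0.404 = 0.6, so A_new/A_old = 0.6^(1/0.404) = 0.6^2.475
ln(A_new/A_old) = ln 0.6 / 0.404 = -0.5108 / 0.404 = -1.2644
A_new/A_old = e^-1.2644 ≈ 0.2824
Fraction that can be lost = 1 − 0.2824 = 0.7176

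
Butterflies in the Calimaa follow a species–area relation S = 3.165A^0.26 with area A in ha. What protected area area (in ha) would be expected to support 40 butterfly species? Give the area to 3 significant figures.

17300 ha

40 = 3.165 × A^0.26  ⇒  A^0.26 = 40/3.165 = 12.64
ln A = ln(12.64) / 0.26 = 2.5367 / 0.26 = 9.7566
A = e^9.7566 ≈ 17269 ha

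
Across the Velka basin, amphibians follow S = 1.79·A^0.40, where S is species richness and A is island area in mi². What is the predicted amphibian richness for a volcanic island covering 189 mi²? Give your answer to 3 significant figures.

14.6

S = 1.79 × 189^0.4 = 1.79 × 8.139 ≈ 14.57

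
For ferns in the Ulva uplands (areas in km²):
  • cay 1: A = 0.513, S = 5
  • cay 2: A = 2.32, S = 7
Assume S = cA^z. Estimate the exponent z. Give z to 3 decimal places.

Taking logs: ln S = ln c + z ln A, so z = (ln S₂ − ln S₁)/(ln A₂ − ln A₁).
z = ln(7/5) / ln(2.32/0.513) = ln(1.4) / ln(4.522) = 0.3365 / 1.5090 = 0.2230

0.223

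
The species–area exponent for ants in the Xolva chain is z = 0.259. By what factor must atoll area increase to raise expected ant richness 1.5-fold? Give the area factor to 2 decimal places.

4.79

(A₂/A₁)^0.259 = 1.5, so A₂/A₁ = 1.5^(1/0.259) = 1.5^3.861
ln(A₂/A₁) = ln 1.5 / 0.259 = 0.4055 / 0.259 = 1.5655
A₂/A₁ = e^1.5655 ≈ 4.785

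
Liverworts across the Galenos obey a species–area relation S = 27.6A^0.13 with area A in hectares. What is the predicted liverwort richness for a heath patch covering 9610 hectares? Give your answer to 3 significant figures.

90.9

S = 27.6 × 9610^0.13
ln S = ln 27.6 + 0.13 × ln 9610 = 3.3178 + 0.13 × 9.1706 = 4.5100
S = e^4.5100 ≈ 90.92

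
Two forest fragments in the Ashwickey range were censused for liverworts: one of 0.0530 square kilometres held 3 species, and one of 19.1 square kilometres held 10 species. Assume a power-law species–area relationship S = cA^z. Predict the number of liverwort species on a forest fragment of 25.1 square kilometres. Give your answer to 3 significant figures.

z = ln(10/3) / ln(19.1/0.053) = 1.2040 / 5.8872 = 0.2045
c = 3 / 0.053^0.2045 = 3 / 0.5484 = 5.47
S₃ = 5.47 × 25.1^0.2045 = 5.47 × 1.933 ≈ 10.57

10.6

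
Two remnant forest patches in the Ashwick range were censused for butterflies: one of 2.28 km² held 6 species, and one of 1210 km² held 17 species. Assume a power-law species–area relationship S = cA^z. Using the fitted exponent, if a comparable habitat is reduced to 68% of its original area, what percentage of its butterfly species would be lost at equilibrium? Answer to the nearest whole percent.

z = ln(17/6) / ln(1210/2.28) = 1.0415 / 6.2742 = 0.1660
S_new/S_old = (A_new/A_old)^z = 0.68^0.1660 = exp(0.1660 × -0.3857) = 0.938
Fraction lost = 1 − 0.938 = 0.06201

6%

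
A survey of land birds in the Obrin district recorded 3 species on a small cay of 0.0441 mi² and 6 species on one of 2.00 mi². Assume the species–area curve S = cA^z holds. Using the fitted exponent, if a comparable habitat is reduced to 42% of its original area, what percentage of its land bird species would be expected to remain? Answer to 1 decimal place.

z = ln(6/3) / ln(2/0.0441) = 0.6931 / 3.8144 = 0.1817
S_new/S_old = (A_new/A_old)^z = 0.42^0.1817 = exp(0.1817 × -0.8675) = 0.8542

85.4%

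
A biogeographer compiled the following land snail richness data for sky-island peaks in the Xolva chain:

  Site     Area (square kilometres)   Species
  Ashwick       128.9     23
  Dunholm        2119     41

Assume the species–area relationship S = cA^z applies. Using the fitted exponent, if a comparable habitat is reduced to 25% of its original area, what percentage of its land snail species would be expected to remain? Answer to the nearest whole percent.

75%

z = ln(41/23) / ln(2119/128.9) = 0.5781 / 2.7997 = 0.2065
S_new/S_old = (A_new/A_old)^z = 0.25^0.2065 = exp(0.2065 × -1.3863) = 0.7511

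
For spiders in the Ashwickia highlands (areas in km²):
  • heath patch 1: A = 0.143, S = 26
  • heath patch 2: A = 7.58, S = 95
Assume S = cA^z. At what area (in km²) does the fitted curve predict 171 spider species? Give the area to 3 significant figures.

45.9 km²

z = ln(95/26) / ln(7.58/0.143) = 1.2958 / 3.9704 = 0.3264
c = 26 / 0.143^0.3264 = 26 / 0.5301 = 49.05
A = (171/49.05)^(1/0.3264) ⇒ ln A = ln(3.486)/0.3264 = 3.8266
A = e^3.8266 ≈ 45.9 km²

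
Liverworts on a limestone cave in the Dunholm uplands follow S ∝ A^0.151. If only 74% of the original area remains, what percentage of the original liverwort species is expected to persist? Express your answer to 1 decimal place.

95.6%

S_new/S_old = (A_new/A_old)^z = 0.74^0.151
= exp(0.151 × ln 0.74) = exp(0.151 × -0.3011) = exp(-0.0455) ≈ 0.9556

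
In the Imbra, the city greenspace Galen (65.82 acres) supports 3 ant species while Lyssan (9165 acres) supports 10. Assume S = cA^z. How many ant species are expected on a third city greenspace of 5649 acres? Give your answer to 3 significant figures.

z = ln(10/3) / ln(9165/65.82) = 1.2040 / 4.9362 = 0.2439
c = 3 / 65.82^0.2439 = 3 / 2.777 = 1.08
S₃ = 1.08 × 5649^0.2439 = 1.08 × 8.225 ≈ 8.887

8.89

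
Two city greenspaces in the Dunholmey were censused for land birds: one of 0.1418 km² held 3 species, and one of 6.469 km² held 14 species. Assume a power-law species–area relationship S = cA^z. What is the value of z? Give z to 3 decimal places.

0.403

Taking logs: ln S = ln c + z ln A, so z = (ln S₂ − ln S₁)/(ln A₂ − ln A₁).
z = ln(14/3) / ln(6.469/0.1418) = ln(4.667) / ln(45.62) = 1.5404 / 3.8204 = 0.4032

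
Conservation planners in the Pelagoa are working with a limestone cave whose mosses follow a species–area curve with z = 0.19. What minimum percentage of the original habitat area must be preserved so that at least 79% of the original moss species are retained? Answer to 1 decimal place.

Need (A_new/A_old)^0.19 = 0.79, so A_new/A_old = 0.79^(1/0.19) = 0.79^5.263
ln(A_new/A_old) = ln 0.79 / 0.19 = -0.2357 / 0.19 = -1.2406
A_new/A_old = e^-1.2406 ≈ 0.2892

28.9%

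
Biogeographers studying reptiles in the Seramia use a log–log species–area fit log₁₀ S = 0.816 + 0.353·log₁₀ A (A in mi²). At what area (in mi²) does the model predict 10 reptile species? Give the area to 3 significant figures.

10 = 6.546 × A^0.353  ⇒  A^0.353 = 10/6.546 = 1.528
ln A = ln(1.528) / 0.353 = 0.4237 / 0.353 = 1.2002
A = e^1.2002 ≈ 3.321 mi²

3.32 mi²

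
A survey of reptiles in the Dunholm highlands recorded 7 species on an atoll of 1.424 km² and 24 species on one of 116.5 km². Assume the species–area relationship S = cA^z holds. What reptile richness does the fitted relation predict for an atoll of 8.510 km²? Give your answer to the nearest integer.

12

z = ln(24/7) / ln(116.5/1.424) = 1.2321 / 4.4044 = 0.2798
c = 7 / 1.424^0.2798 = 7 / 1.104 = 6.341
S₃ = 6.341 × 8.51^0.2798 = 6.341 × 1.82 ≈ 11.54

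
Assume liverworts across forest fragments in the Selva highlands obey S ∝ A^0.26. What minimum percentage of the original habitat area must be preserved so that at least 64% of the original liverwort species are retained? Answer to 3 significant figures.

Need (A_new/A_old)^0.26 = 0.64, so A_new/A_old = 0.64^(1/0.26) = 0.64^3.846
ln(A_new/A_old) = ln 0.64 / 0.26 = -0.4463 / 0.26 = -1.7165
A_new/A_old = e^-1.7165 ≈ 0.1797

18.0%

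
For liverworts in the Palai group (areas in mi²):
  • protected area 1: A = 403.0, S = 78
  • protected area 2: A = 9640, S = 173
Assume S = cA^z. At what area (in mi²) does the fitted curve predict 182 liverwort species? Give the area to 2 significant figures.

z = ln(173/78) / ln(9640/403) = 0.7966 / 3.1747 = 0.2509
c = 78 / 403^0.2509 = 78 / 4.505 = 17.31
A = (182/17.31)^(1/0.2509) ⇒ ln A = ln(10.51)/0.2509 = 9.3758
A = e^9.3758 ≈ 11799 mi²

12000 mi²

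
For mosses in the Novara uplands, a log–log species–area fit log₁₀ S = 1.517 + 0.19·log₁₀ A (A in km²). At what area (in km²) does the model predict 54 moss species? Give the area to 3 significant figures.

54 = 32.89 × A^0.19  ⇒  A^0.19 = 54/32.89 = 1.642
ln A = ln(1.642) / 0.19 = 0.4960 / 0.19 = 2.6103
A = e^2.6103 ≈ 13.6 km²

13.6 km²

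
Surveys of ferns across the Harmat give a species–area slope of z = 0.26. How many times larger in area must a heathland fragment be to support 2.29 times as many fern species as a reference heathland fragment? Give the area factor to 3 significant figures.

24.2

(A₂/A₁)^0.26 = 2.29, so A₂/A₁ = 2.29^(1/0.26) = 2.29^3.846
ln(A₂/A₁) = ln 2.29 / 0.26 = 0.8286 / 0.26 = 3.1867
A₂/A₁ = e^3.1867 ≈ 24.21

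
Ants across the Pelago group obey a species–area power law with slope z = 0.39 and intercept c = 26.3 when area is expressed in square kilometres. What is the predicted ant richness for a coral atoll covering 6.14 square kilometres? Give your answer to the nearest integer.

S = 26.3 × 6.14^0.39
ln S = ln 26.3 + 0.39 × ln 6.14 = 3.2696 + 0.39 × 1.8148 = 3.9774
S = e^3.9774 ≈ 53.38

53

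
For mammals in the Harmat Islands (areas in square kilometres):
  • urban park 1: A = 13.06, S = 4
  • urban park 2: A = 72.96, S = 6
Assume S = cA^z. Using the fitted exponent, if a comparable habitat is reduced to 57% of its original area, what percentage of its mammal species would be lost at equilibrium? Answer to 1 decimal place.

z = ln(6/4) / ln(72.96/13.06) = 0.4055 / 1.7204 = 0.2357
S_new/S_old = (A_new/A_old)^z = 0.57^0.2357 = exp(0.2357 × -0.5621) = 0.8759
Fraction lost = 1 − 0.8759 = 0.1241

12.4%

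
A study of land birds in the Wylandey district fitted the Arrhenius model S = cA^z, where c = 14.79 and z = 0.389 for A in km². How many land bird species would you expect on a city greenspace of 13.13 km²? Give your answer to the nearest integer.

S = 14.79 × 13.13^0.389 = 14.79 × 2.723 ≈ 40.27

40 species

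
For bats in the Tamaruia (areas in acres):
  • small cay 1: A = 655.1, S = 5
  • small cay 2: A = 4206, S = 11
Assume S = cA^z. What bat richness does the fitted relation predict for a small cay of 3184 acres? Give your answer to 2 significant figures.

z = ln(11/5) / ln(4206/655.1) = 0.7885 / 1.8595 = 0.4240
c = 5 / 655.1^0.4240 = 5 / 15.64 = 0.3197
S₃ = 0.3197 × 3184^0.4240 = 0.3197 × 30.57 ≈ 9.775

9.8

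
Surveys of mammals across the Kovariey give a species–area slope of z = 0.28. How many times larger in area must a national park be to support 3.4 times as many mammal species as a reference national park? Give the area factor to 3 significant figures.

79.1

(A₂/A₁)^0.28 = 3.4, so A₂/A₁ = 3.4^(1/0.28) = 3.4^3.571
ln(A₂/A₁) = ln 3.4 / 0.28 = 1.2238 / 0.28 = 4.3706
A₂/A₁ = e^4.3706 ≈ 79.09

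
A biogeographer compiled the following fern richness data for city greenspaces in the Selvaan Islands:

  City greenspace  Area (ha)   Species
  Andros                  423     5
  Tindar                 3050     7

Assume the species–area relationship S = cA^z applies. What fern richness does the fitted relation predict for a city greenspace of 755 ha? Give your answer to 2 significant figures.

z = ln(7/5) / ln(3050/423) = 0.3365 / 1.9755 = 0.1703
c = 5 / 423^0.1703 = 5 / 2.801 = 1.785
S₃ = 1.785 × 755^0.1703 = 1.785 × 3.092 ≈ 5.519

5.5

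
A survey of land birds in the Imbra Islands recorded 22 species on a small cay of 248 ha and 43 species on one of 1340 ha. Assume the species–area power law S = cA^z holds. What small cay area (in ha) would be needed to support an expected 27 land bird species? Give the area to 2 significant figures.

420 ha

z = ln(43/22) / ln(1340/248) = 0.6702 / 1.6870 = 0.3972
c = 22 / 248^0.3972 = 22 / 8.937 = 2.462
A = (27/2.462)^(1/0.3972) ⇒ ln A = ln(10.97)/0.3972 = 6.0290
A = e^6.0290 ≈ 415.3 ha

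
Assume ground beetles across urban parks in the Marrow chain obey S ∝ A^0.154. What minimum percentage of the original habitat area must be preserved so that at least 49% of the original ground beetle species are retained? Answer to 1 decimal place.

Need (A_new/A_old)^0.154 = 0.49, so A_new/A_old = 0.49^(1/0.154) = 0.49^6.494
ln(A_new/A_old) = ln 0.49 / 0.154 = -0.7133 / 0.154 = -4.6321
A_new/A_old = e^-4.6321 ≈ 0.009734

1.0%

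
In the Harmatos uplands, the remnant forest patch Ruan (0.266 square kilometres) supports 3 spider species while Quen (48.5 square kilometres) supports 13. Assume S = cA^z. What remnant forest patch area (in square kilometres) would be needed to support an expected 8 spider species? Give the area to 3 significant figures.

8.65 square kilometres

z = ln(13/3) / ln(48.5/0.266) = 1.4663 / 5.2058 = 0.2817
c = 3 / 0.266^0.2817 = 3 / 0.6887 = 4.356
A = (8/4.356)^(1/0.2817) ⇒ ln A = ln(1.836)/0.2817 = 2.1579
A = e^2.1579 ≈ 8.653 square kilometres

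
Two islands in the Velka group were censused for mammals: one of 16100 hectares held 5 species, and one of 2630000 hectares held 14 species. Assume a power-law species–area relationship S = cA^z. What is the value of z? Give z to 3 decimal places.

Taking logs: ln S = ln c + z ln A, so z = (ln S₂ − ln S₁)/(ln A₂ − ln A₁).
z = ln(14/5) / ln(2630000/16100) = ln(2.8) / ln(163.4) = 1.0296 / 5.0959 = 0.2020

0.202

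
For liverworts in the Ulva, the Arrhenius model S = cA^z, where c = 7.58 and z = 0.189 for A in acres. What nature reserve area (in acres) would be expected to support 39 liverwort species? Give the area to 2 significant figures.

39 = 7.58 × A^0.189  ⇒  A^0.189 = 39/7.58 = 5.145
ln A = ln(5.145) / 0.189 = 1.6380 / 0.189 = 8.6669
A = e^8.6669 ≈ 5808 acres

5800 acres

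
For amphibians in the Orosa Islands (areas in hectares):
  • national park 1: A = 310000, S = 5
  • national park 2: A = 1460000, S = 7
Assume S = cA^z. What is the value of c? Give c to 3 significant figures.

0.321

z = ln(S₂/S₁) / ln(A₂/A₁) = ln(7/5) / ln(1460000/310000) = 0.3365 / 1.5496 = 0.2171
c = S₁ / A₁^z = 5 / 310000^0.2171 = 5 / 15.57 = 0.3211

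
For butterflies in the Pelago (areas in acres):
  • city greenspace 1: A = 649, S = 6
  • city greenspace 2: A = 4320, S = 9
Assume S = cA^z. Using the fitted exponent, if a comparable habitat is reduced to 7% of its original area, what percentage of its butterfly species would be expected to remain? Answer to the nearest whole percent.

57%

z = ln(9/6) / ln(4320/649) = 0.4055 / 1.8956 = 0.2139
S_new/S_old = (A_new/A_old)^z = 0.07^0.2139 = exp(0.2139 × -2.6593) = 0.5662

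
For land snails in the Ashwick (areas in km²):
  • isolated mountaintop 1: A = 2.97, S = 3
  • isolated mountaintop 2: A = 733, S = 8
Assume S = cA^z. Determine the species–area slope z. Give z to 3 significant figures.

0.178

Taking logs: ln S = ln c + z ln A, so z = (ln S₂ − ln S₁)/(ln A₂ − ln A₁).
z = ln(8/3) / ln(733/2.97) = ln(2.667) / ln(246.8) = 0.9808 / 5.5086 = 0.1781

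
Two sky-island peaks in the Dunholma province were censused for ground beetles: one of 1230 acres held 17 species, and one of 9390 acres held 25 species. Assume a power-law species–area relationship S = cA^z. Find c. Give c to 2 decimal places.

z = ln(S₂/S₁) / ln(A₂/A₁) = ln(25/17) / ln(9390/1230) = 0.3857 / 2.0326 = 0.1897
c = S₁ / A₁^z = 17 / 1230^0.1897 = 17 / 3.857 = 4.407

4.41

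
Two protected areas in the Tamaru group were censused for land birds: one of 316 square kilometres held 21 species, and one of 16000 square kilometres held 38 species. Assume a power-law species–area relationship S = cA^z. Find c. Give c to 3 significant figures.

z = ln(S₂/S₁) / ln(A₂/A₁) = ln(38/21) / ln(16000/316) = 0.5931 / 3.9246 = 0.1511
c = S₁ / A₁^z = 21 / 316^0.1511 = 21 / 2.386 = 8.8

8.80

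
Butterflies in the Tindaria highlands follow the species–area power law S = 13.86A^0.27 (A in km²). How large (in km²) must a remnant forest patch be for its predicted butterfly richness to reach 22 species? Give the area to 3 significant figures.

5.54 km²

22 = 13.86 × A^0.27  ⇒  A^0.27 = 22/13.86 = 1.587
ln A = ln(1.587) / 0.27 = 0.4620 / 0.27 = 1.7112
A = e^1.7112 ≈ 5.536 km²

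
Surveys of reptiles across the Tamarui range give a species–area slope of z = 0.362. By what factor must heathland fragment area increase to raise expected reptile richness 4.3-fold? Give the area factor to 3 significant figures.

56.2

(A₂/A₁)^0.362 = 4.3, so A₂/A₁ = 4.3^(1/0.362) = 4.3^2.762
ln(A₂/A₁) = ln 4.3 / 0.362 = 1.4586 / 0.362 = 4.0293
A₂/A₁ = e^4.0293 ≈ 56.22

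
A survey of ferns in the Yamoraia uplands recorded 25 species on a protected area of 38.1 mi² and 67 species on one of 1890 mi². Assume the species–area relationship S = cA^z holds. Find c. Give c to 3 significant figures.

z = ln(S₂/S₁) / ln(A₂/A₁) = ln(67/25) / ln(1890/38.1) = 0.9858 / 3.9041 = 0.2525
c = S₁ / A₁^z = 25 / 38.1^0.2525 = 25 / 2.507 = 9.971

9.97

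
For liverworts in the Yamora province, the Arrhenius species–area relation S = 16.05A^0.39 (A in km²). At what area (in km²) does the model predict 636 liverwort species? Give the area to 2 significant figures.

13000 km²

636 = 16.05 × A^0.39  ⇒  A^0.39 = 636/16.05 = 39.63
ln A = ln(39.63) / 0.39 = 3.6795 / 0.39 = 9.4346
A = e^9.4346 ≈ 12514 km²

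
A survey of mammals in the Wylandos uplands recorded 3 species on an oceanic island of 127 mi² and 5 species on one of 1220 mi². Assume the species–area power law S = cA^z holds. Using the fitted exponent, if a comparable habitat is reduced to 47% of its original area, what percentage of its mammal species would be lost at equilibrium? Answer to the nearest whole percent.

16%

z = ln(5/3) / ln(1220/127) = 0.5108 / 2.2624 = 0.2258
S_new/S_old = (A_new/A_old)^z = 0.47^0.2258 = exp(0.2258 × -0.7550) = 0.8433
Fraction lost = 1 − 0.8433 = 0.1567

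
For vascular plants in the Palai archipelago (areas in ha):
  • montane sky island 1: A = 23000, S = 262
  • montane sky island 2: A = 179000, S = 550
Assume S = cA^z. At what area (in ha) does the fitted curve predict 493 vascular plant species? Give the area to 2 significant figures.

130000 ha

z = ln(550/262) / ln(179000/23000) = 0.7416 / 2.0519 = 0.3614
c = 262 / 23000^0.3614 = 262 / 37.7 = 6.949
A = (493/6.949)^(1/0.3614) ⇒ ln A = ln(70.94)/0.3614 = 11.7924
A = e^11.7924 ≈ 132245 ha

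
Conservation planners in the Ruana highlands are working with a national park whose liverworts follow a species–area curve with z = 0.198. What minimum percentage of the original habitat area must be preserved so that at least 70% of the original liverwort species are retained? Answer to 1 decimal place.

16.5%

Need (A_new/A_old)^0.198 = 0.7, so A_new/A_old = 0.7^(1/0.198) = 0.7^5.051
ln(A_new/A_old) = ln 0.7 / 0.198 = -0.3567 / 0.198 = -1.8014
A_new/A_old = e^-1.8014 ≈ 0.1651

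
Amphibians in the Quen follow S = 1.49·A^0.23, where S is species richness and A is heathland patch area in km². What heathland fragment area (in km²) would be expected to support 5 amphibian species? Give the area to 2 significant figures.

190 km²

5 = 1.49 × A^0.23  ⇒  A^0.23 = 5/1.49 = 3.356
ln A = ln(3.356) / 0.23 = 1.2107 / 0.23 = 5.2637
A = e^5.2637 ≈ 193.2 km²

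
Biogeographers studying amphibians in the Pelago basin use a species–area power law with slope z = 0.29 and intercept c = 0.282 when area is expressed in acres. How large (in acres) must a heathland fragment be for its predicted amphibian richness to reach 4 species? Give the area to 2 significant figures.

9400 acres

4 = 0.282 × A^0.29  ⇒  A^0.29 = 4/0.282 = 14.18
ln A = ln(14.18) / 0.29 = 2.6521 / 0.29 = 9.1453
A = e^9.1453 ≈ 9370 acres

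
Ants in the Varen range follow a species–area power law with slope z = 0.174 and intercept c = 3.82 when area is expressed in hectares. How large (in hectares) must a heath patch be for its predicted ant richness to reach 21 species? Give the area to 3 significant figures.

17900 hectares

21 = 3.82 × A^0.174  ⇒  A^0.174 = 21/3.82 = 5.497
ln A = ln(5.497) / 0.174 = 1.7043 / 0.174 = 9.7947
A = e^9.7947 ≈ 17938 hectares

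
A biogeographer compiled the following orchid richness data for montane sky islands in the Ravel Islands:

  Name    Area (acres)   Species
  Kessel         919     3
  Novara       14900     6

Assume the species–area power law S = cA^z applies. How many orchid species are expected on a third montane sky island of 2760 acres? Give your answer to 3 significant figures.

3.94

z = ln(6/3) / ln(14900/919) = 0.6931 / 2.7858 = 0.2488
c = 3 / 919^0.2488 = 3 / 5.461 = 0.5493
S₃ = 0.5493 × 2760^0.2488 = 0.5493 × 7.18 ≈ 3.944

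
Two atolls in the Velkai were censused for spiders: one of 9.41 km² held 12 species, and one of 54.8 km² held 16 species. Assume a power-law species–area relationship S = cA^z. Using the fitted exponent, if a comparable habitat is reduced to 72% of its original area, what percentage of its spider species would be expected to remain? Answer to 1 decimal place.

94.8%

z = ln(16/12) / ln(54.8/9.41) = 0.2877 / 1.7619 = 0.1633
S_new/S_old = (A_new/A_old)^z = 0.72^0.1633 = exp(0.1633 × -0.3285) = 0.9478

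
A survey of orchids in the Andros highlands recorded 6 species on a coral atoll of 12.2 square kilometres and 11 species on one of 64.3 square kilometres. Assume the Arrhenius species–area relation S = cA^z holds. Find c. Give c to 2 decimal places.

2.41

z = ln(S₂/S₁) / ln(A₂/A₁) = ln(11/6) / ln(64.3/12.2) = 0.6061 / 1.6621 = 0.3647
c = S₁ / A₁^z = 6 / 12.2^0.3647 = 6 / 2.49 = 2.41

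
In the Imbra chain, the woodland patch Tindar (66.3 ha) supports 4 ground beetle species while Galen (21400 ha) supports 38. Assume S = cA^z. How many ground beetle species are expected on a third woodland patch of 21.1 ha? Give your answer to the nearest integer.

3

z = ln(38/4) / ln(21400/66.3) = 2.2513 / 5.7770 = 0.3897
c = 4 / 66.3^0.3897 = 4 / 5.127 = 0.7802
S₃ = 0.7802 × 21.1^0.3897 = 0.7802 × 3.282 ≈ 2.56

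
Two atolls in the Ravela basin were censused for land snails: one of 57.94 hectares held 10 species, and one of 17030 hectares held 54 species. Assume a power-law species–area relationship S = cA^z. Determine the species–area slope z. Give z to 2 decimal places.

Taking logs: ln S = ln c + z ln A, so z = (ln S₂ − ln S₁)/(ln A₂ − ln A₁).
z = ln(54/10) / ln(17030/57.94) = ln(5.4) / ln(293.9) = 1.6864 / 5.6833 = 0.2967

0.30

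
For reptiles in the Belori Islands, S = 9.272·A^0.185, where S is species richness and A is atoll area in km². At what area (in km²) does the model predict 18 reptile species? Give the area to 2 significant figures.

36 km²

18 = 9.272 × A^0.185  ⇒  A^0.185 = 18/9.272 = 1.941
ln A = ln(1.941) / 0.185 = 0.6634 / 0.185 = 3.5858
A = e^3.5858 ≈ 36.08 km²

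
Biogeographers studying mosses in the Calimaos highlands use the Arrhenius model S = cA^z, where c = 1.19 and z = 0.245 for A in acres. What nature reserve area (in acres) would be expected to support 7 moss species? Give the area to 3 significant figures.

1380 acres

7 = 1.19 × A^0.245  ⇒  A^0.245 = 7/1.19 = 5.882
ln A = ln(5.882) / 0.245 = 1.7720 / 0.245 = 7.2325
A = e^7.2325 ≈ 1384 acres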